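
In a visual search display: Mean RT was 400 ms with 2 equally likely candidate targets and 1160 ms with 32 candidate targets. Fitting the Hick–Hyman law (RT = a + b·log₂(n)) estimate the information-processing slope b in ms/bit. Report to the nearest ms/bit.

190 ms/bit

The slope on a log₂ axis is (1160 − 400) / (5 − 1) = 190 ms/bit.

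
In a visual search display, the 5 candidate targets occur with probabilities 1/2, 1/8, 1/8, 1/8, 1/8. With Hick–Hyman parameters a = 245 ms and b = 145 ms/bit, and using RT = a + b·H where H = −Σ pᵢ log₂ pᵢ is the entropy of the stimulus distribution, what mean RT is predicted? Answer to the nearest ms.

Each term −pᵢ log₂ pᵢ: 0.5·1 + 0.125·3 + 0.125·3 + 0.125·3 + 0.125·3; summed, H = 2.000 bits.
Mean RT = a + bH = 245 + 145·2.000 = 535.00 ms.

535 ms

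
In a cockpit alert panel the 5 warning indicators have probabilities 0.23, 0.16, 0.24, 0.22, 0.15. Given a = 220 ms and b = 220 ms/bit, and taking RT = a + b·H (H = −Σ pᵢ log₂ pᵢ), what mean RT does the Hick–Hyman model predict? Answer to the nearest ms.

Entropy contributions −pᵢ log₂ pᵢ: 0.4877, 0.4230, 0.4941, 0.4806, 0.4105; sum H = 2.2959 bits.
RT = a + bH = 220 + 220·2.2959 = 725.11 ms.

725 ms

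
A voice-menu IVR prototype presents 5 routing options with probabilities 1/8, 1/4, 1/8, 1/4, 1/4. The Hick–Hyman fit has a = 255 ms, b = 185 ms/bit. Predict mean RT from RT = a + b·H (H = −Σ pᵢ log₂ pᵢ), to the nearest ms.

H = −Σ pᵢ log₂ pᵢ = 0.125·3 + 0.25·2 + 0.125·3 + 0.25·2 + 0.25·2 = 2.250 bits.
RT = 255 + 185 × 2.250 = 671.25 ms.

671 ms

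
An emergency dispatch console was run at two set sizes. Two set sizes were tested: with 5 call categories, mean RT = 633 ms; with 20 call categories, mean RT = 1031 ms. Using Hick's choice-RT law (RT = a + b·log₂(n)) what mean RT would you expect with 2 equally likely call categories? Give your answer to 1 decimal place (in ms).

Solve the two-equation system in a and b:
  b = (1031 − 633) / (log₂ 20 − log₂ 5) = 398 / (4.3219 − 2.3219) = 199.000 ms/bit
  a = 633 − 199.000 × 2.3219 = 170.936 ms
Then RT(2) = 170.936 + 199.000 × log₂ 2 = 170.936 + 199.000 × 1 ≈ 369.936 ms.

369.9 ms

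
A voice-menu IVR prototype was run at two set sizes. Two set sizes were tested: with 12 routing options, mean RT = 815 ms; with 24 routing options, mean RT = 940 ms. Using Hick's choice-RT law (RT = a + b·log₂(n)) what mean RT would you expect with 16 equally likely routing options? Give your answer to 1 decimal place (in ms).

With log₂ n on the abscissa the relation is linear; from the two conditions:
  b = (940 − 815) / (log₂ 24 − log₂ 12) = 125 / (4.5850 − 3.5850) = 125.000 ms/bit
  a = 815 − 125.000 × 3.5850 = 366.880 ms
Then RT(16) = 366.880 + 125.000 × log₂ 16 = 366.880 + 125.000 × 4 ≈ 866.880 ms.

866.9 ms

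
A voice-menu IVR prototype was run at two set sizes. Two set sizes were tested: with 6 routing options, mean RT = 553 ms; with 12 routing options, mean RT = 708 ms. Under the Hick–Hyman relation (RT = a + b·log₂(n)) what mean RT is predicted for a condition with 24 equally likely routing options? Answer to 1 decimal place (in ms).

With log₂ n on the abscissa the relation is linear; from the two conditions:
  b = (708 − 553) / (log₂ 12 − log₂ 6) = 155 / (3.5850 − 2.5850) = 155.000 ms/bit
  a = 553 − 155.000 × 2.5850 = 152.331 ms
Then RT(24) = 152.331 + 155.000 × log₂ 24 = 152.331 + 155.000 × 4.5850 ≈ 863.000 ms.

863.0 ms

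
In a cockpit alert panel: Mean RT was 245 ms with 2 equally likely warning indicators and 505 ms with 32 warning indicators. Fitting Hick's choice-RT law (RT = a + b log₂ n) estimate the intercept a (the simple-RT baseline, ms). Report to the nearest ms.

Slope: b = (505 − 245) / (log₂ 32 − log₂ 2) = 260/4.0000 = 65 ms/bit.
a = RT₁ − b·log₂ n₁ = 245 − 65 × 1 = 180.000 ms.

180 ms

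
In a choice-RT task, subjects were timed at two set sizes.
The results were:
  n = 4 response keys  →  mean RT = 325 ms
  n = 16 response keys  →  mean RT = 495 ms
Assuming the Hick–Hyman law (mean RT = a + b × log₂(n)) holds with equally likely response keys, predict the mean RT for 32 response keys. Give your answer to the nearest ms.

Solve the two-equation system in a and b:
  b = (495 − 325) / (log₂ 16 − log₂ 4) = 170 / (4 − 2) = 85 ms/bit
  a = 325 − 85 × 2 = 155 ms
Then RT(32) = 155 + 85 × log₂ 32 = 155 + 85 × 5 ≈ 580.000 ms.

580 ms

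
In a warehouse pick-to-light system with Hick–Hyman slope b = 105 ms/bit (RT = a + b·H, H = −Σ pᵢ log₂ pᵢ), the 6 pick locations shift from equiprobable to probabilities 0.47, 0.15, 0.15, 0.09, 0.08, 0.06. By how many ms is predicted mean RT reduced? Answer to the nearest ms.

42 ms

The RT saving is b·ΔH. Equiprobable H₀ = log₂(6) = 2.5850 bits; with the given probabilities H = 2.1807 bits.
b·(H₀ − H) = 105 × (2.5850 − 2.1807) = 42.44 ms.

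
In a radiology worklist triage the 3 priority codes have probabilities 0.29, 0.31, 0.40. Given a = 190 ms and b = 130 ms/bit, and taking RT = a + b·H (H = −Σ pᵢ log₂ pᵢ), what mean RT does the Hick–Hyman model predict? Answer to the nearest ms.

Entropy contributions −pᵢ log₂ pᵢ: 0.5179, 0.5238, 0.5288; sum H = 1.5705 bits.
RT = a + bH = 190 + 130·1.5705 = 394.16 ms.

394 ms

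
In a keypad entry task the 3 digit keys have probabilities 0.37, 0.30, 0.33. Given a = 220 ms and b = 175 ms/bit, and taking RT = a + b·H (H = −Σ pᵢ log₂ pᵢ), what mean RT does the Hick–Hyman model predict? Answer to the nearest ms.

Entropy contributions −pᵢ log₂ pᵢ: 0.5307, 0.5211, 0.5278; sum H = 1.5796 bits.
RT = a + bH = 220 + 175·1.5796 = 496.44 ms.

496 ms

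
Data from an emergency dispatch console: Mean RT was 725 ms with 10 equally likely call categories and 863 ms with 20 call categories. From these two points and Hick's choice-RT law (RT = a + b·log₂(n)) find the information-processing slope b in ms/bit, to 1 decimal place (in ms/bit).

Slope: b = (863 − 725) / (log₂ 20 − log₂ 10) = 138/1.0000 = 138.000 ms/bit.

138.0 ms/bit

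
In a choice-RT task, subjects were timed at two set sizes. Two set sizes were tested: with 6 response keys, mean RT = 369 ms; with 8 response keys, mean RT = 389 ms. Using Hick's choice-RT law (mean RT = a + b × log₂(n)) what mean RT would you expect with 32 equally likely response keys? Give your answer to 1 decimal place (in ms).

Solve the two-equation system in a and b:
  b = (389 − 369) / (log₂ 8 − log₂ 6) = 20 / (3 − 2.5850) = 48.188 ms/bit
  a = 369 − 48.188 × 2.5850 = 244.435 ms
Then RT(32) = 244.435 + 48.188 × log₂ 32 = 244.435 + 48.188 × 5 ≈ 485.377 ms.

485.4 ms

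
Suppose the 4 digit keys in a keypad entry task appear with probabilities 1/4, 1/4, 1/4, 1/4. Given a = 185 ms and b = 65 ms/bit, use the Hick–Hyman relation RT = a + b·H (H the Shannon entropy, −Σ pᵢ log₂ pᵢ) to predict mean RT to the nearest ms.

315 ms

H = −Σ pᵢ log₂ pᵢ = 0.25·2 + 0.25·2 + 0.25·2 + 0.25·2 = 2.000 bits.
RT = 185 + 65 × 2.000 = 315.00 ms.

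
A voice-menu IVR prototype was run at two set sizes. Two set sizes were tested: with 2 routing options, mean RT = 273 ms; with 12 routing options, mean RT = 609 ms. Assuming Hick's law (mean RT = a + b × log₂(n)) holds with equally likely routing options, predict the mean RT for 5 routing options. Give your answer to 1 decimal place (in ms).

444.8 ms

Solve the two-equation system in a and b:
  b = (609 − 273) / (log₂ 12 − log₂ 2) = 336 / (3.5850 − 1) = 129.983 ms/bit
  a = 273 − 129.983 × 1 = 143.017 ms
Then RT(5) = 143.017 + 129.983 × log₂ 5 = 143.017 + 129.983 × 2.3219 ≈ 444.828 ms.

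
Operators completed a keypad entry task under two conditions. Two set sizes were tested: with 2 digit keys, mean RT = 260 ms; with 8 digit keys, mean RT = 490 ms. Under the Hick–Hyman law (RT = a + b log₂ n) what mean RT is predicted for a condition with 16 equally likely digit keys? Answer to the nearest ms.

605 ms

RT is linear in log₂ n, so two points fix the line:
  b = (490 − 260) / (log₂ 8 − log₂ 2) = 230 / (3 − 1) = 115 ms/bit
  a = 260 − 115 × 1 = 145 ms
Then RT(16) = 145 + 115 × log₂ 16 = 145 + 115 × 4 ≈ 605.000 ms.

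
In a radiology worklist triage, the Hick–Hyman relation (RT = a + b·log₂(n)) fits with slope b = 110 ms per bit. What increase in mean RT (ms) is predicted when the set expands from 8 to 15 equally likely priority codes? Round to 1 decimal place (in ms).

The intercept a cancels: ΔRT = b·(log₂ n₂ − log₂ n₁) = b·log₂(n₂/n₁).
log₂(15) − log₂(8) = 3.9069 − 3 = 0.9069.
ΔRT = 110 × 0.9069 = 99.758 ms.

99.8 ms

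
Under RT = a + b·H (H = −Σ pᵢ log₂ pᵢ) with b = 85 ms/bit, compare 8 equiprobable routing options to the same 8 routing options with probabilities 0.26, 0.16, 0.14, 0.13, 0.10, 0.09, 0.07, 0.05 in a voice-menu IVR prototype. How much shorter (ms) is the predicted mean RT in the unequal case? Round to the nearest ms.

Equiprobable entropy H₀ = log₂ 8 = 3.0000 bits.
Skewed entropy H = −Σ pᵢ log₂ pᵢ = 2.8376 bits.
ΔRT = b·(H₀ − H) = 85 × 0.1624 = 13.81 ms.

14 ms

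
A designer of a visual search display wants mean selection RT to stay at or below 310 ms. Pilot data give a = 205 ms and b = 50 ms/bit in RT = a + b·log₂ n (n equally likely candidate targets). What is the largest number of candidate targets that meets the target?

50·log₂ n ≤ 310 − 205 = 105, giving log₂ n ≤ 2.1000 and n ≤ 4.287. The largest whole number is 4.

4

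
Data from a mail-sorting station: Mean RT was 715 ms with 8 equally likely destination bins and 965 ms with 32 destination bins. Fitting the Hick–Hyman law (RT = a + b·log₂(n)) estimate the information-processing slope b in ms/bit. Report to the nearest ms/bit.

125 ms/bit

The slope on a log₂ axis is (965 − 715) / (5 − 3) = 125 ms/bit.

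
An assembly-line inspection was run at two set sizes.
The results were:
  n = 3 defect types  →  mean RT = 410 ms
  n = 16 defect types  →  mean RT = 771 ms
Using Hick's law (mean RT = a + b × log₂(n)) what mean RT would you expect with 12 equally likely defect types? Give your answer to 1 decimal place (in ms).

709.0 ms

Fit slope and intercept:
  b = (771 − 410) / (log₂ 16 − log₂ 3) = 361 / (4 − 1.5850) = 149.480 ms/bit
  a = 410 − 149.480 × 1.5850 = 173.080 ms
Then RT(12) = 173.080 + 149.480 × log₂ 12 = 173.080 + 149.480 × 3.5850 ≈ 708.960 ms.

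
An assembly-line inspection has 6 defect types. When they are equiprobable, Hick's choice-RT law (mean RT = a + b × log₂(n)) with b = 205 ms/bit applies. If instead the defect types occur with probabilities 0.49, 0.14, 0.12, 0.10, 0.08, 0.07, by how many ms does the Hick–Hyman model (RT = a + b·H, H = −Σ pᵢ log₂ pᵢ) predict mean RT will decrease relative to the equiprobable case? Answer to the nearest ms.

87 ms

Equiprobable entropy H₀ = log₂ 6 = 2.5850 bits.
Skewed entropy H = −Σ pᵢ log₂ pᵢ = 2.1607 bits.
ΔRT = b·(H₀ − H) = 205 × 0.4242 = 86.97 ms.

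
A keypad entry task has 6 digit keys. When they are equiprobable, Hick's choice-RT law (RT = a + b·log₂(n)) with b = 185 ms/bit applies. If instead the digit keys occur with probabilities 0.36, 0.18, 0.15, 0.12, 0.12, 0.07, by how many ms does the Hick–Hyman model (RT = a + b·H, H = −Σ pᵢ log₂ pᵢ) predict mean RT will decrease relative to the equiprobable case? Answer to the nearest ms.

The RT saving is b·ΔH. Equiprobable H₀ = log₂(6) = 2.5850 bits; with the given probabilities H = 2.3892 bits.
b·(H₀ − H) = 185 × (2.5850 − 2.3892) = 36.22 ms.

36 ms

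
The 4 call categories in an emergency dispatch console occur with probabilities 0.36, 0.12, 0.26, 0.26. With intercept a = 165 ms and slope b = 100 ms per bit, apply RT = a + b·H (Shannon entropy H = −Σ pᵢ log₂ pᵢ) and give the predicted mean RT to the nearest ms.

356 ms

Entropy contributions −pᵢ log₂ pᵢ: 0.5306, 0.3671, 0.5053, 0.5053; sum H = 1.9083 bits.
RT = a + bH = 165 + 100·1.9083 = 355.83 ms.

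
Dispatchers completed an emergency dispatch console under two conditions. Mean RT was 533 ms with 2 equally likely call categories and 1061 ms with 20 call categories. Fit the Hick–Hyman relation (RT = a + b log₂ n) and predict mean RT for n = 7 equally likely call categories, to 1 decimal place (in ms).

820.3 ms

With log₂ n on the abscissa the relation is linear; from the two conditions:
  b = (1061 − 533) / (log₂ 20 − log₂ 2) = 528 / (4.3219 − 1) = 158.944 ms/bit
  a = 533 − 158.944 × 1 = 374.056 ms
Then RT(7) = 374.056 + 158.944 × log₂ 7 = 374.056 + 158.944 × 2.8074 ≈ 820.268 ms.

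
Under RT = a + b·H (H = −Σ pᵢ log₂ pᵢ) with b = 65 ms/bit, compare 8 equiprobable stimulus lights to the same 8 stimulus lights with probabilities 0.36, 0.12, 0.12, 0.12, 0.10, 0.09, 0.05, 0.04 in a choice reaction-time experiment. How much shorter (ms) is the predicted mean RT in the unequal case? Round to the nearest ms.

The RT saving is b·ΔH. Equiprobable H₀ = log₂(8) = 3.0000 bits; with the given probabilities H = 2.6785 bits.
b·(H₀ − H) = 65 × (3.0000 − 2.6785) = 20.90 ms.

21 ms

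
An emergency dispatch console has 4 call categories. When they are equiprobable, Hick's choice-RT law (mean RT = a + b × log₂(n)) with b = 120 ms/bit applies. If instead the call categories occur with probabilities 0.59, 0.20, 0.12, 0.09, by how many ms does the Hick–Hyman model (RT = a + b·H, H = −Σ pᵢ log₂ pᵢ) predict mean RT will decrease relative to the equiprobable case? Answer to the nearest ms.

The RT saving is b·ΔH. Equiprobable H₀ = log₂(4) = 2.0000 bits; with the given probabilities H = 1.5932 bits.
b·(H₀ − H) = 120 × (2.0000 − 1.5932) = 48.81 ms.

49 ms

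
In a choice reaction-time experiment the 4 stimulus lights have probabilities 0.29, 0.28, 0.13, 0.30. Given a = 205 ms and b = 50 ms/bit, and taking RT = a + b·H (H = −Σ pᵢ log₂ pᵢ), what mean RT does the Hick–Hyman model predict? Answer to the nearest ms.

302 ms

Entropy contributions −pᵢ log₂ pᵢ: 0.5179, 0.5142, 0.3826, 0.5211; sum H = 1.9359 bits.
RT = a + bH = 205 + 50·1.9359 = 301.79 ms.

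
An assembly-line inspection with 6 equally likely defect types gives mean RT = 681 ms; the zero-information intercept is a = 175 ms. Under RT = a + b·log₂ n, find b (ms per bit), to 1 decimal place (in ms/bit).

b = (681 − 175) / log₂(6) = 506 / 2.5850 = 195.748 ms/bit.

195.7 ms/bit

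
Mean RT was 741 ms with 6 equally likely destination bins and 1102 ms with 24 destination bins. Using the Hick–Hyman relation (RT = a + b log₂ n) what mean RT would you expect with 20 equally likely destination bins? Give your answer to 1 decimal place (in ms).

1054.5 ms

RT is linear in log₂ n, so two points fix the line:
  b = (1102 − 741) / (log₂ 24 − log₂ 6) = 361 / (4.5850 − 2.5850) = 180.500 ms/bit
  a = 741 − 180.500 × 2.5850 = 274.414 ms
Then RT(20) = 274.414 + 180.500 × log₂ 20 = 274.414 + 180.500 × 4.3219 ≈ 1054.522 ms.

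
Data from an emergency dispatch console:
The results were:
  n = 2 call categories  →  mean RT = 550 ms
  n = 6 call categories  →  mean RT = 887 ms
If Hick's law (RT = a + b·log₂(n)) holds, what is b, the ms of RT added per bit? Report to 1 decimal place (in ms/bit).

212.6 ms/bit

Slope: b = (887 − 550) / (log₂ 6 − log₂ 2) = 337/1.5850 = 212.623 ms/bit.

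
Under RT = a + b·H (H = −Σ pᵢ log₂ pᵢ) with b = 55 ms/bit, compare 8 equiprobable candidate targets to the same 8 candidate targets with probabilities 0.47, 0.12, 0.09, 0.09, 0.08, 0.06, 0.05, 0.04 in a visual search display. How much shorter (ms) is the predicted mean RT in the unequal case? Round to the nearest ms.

31 ms

The RT saving is b·ΔH. Equiprobable H₀ = log₂(8) = 3.0000 bits; with the given probabilities H = 2.4412 bits.
b·(H₀ − H) = 55 × (3.0000 − 2.4412) = 30.73 ms.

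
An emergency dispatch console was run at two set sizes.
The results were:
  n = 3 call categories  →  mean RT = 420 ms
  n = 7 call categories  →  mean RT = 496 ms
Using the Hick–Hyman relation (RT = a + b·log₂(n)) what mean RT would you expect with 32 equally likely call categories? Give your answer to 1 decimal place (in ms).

632.3 ms

With log₂ n on the abscissa the relation is linear; from the two conditions:
  b = (496 − 420) / (log₂ 7 − log₂ 3) = 76 / (2.8074 − 1.5850) = 62.173 ms/bit
  a = 420 − 62.173 × 1.5850 = 321.458 ms
Then RT(32) = 321.458 + 62.173 × log₂ 32 = 321.458 + 62.173 × 5 ≈ 632.324 ms.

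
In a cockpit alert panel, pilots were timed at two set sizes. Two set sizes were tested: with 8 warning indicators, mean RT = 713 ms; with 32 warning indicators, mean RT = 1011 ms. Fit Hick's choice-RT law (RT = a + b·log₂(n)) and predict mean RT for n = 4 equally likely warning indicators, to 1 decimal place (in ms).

Solve the two-equation system in a and b:
  b = (1011 − 713) / (log₂ 32 − log₂ 8) = 298 / (5 − 3) = 149.000 ms/bit
  a = 713 − 149.000 × 3 = 266.000 ms
Then RT(4) = 266.000 + 149.000 × log₂ 4 = 266.000 + 149.000 × 2 ≈ 564.000 ms.

564.0 ms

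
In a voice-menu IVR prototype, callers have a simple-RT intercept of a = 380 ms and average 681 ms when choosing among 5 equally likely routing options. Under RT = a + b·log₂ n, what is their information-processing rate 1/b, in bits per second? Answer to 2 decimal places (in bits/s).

b = (681 − 380)/log₂ 5 = 301/2.3219 = 129.634 ms per bit = 0.12963 s/bit; the reciprocal is 7.714 bits/s.

7.71 bits/s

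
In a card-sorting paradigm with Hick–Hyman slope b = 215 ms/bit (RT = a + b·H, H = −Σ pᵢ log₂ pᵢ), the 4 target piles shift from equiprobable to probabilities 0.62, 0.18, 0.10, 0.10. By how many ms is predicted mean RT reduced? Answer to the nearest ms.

Equiprobable entropy H₀ = log₂ 4 = 2.0000 bits.
Skewed entropy H = −Σ pᵢ log₂ pᵢ = 1.5373 bits.
ΔRT = b·(H₀ − H) = 215 × 0.4627 = 99.48 ms.

99 ms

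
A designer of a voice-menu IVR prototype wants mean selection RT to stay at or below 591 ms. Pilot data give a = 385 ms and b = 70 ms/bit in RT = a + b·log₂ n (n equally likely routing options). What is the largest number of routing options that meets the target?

7

Set 385 + 70·log₂ n ≤ 591 → log₂ n ≤ (591 − 385)/70 = 2.9429.
So n ≤ 2^2.9429 = 7.689; the largest integer n is 7.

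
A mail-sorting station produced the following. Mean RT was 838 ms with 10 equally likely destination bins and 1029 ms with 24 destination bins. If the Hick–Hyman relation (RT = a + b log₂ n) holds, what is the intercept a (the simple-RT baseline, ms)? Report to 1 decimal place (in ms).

335.6 ms

The slope on a log₂ axis is (1029 − 838) / (4.5850 − 3.3219) = 151.223 ms/bit.
a = RT₁ − b·log₂ n₁ = 838 − 151.223 × 3.3219 = 335.648 ms.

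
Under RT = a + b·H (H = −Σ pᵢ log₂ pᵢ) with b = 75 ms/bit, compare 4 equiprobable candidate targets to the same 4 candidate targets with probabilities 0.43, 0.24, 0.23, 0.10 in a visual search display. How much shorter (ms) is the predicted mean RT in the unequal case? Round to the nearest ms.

Equiprobable entropy H₀ = log₂ 4 = 2.0000 bits.
Skewed entropy H = −Σ pᵢ log₂ pᵢ = 1.8376 bits.
ΔRT = b·(H₀ − H) = 75 × 0.1624 = 12.18 ms.

12 ms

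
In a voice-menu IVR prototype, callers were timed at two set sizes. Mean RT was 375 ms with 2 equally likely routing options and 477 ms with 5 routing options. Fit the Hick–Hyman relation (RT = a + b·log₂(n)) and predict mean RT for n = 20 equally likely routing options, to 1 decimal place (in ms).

631.3 ms

RT is linear in log₂ n, so two points fix the line:
  b = (477 − 375) / (log₂ 5 − log₂ 2) = 102 / (2.3219 − 1) = 77.160 ms/bit
  a = 375 − 77.160 × 1 = 297.840 ms
Then RT(20) = 297.840 + 77.160 × log₂ 20 = 297.840 + 77.160 × 4.3219 ≈ 631.320 ms.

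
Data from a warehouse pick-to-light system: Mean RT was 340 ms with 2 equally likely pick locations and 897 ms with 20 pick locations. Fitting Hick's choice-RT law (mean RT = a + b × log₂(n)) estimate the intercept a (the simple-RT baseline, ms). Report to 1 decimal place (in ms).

The slope on a log₂ axis is (897 − 340) / (4.3219 − 1) = 167.674 ms/bit.
a = RT₁ − b·log₂ n₁ = 340 − 167.674 × 1 = 172.326 ms.

172.3 ms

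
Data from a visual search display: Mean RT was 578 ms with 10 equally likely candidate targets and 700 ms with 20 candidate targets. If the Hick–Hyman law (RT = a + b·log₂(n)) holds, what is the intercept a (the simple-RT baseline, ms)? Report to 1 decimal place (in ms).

172.7 ms

Slope: b = (700 − 578) / (log₂ 20 − log₂ 10) = 122/1.0000 = 122.000 ms/bit.
a = RT₁ − b·log₂ n₁ = 578 − 122.000 × 3.3219 = 172.725 ms.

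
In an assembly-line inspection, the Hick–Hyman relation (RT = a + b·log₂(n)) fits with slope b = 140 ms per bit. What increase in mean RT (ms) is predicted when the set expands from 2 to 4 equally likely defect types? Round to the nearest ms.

ΔRT = (a + b log₂ n₂) − (a + b log₂ n₁) = b·(log₂ n₂ − log₂ n₁).
log₂(4) − log₂(2) = log₂(4/2) = log₂(2) = 1.
ΔRT = 140 × 1.0000 = 140.000 ms.

140 ms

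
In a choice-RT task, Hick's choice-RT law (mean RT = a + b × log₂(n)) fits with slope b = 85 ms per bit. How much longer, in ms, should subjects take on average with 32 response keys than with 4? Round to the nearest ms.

255 ms

ΔRT = (a + b log₂ n₂) − (a + b log₂ n₁) = b·(log₂ n₂ − log₂ n₁).
log₂(32) − log₂(4) = log₂(32/4) = log₂(8) = 3.
ΔRT = 85 × 3.0000 = 255.000 ms.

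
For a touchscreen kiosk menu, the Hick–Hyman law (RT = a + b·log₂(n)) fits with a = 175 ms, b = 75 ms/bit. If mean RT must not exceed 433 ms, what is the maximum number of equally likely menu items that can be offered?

Information budget: (433 − 175)/75 = 3.4400 bits, so n ≤ 2^3.4400 = 10.853 → at most 10.

10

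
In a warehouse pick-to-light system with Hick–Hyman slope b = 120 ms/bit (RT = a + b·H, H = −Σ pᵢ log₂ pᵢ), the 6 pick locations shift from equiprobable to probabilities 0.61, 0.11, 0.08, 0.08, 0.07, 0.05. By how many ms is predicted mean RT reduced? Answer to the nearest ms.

The RT saving is b·ΔH. Equiprobable H₀ = log₂(6) = 2.5850 bits; with the given probabilities H = 1.8530 bits.
b·(H₀ − H) = 120 × (2.5850 − 1.8530) = 87.84 ms.

88 ms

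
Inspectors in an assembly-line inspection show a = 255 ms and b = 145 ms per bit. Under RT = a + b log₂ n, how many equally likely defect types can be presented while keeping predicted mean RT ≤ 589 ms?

Information budget: (589 − 255)/145 = 2.3034 bits, so n ≤ 2^2.3034 = 4.936 → at most 4.

4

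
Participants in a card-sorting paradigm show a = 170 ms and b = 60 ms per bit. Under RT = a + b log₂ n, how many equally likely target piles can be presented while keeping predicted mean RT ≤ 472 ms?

Information budget: (472 − 170)/60 = 5.0333 bits, so n ≤ 2^5.0333 = 32.748 → at most 32.

32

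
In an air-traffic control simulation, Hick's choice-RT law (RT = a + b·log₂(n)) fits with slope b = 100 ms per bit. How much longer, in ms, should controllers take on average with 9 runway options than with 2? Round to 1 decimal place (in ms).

The intercept a cancels: ΔRT = b·(log₂ n₂ − log₂ n₁) = b·log₂(n₂/n₁).
log₂(9) − log₂(2) = 3.1699 − 1 = 2.1699.
ΔRT = 100 × 2.1699 = 216.993 ms.

217.0 ms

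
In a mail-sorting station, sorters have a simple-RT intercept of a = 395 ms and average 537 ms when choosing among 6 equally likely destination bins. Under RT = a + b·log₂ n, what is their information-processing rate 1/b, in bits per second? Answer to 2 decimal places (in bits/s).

Choice component = 537 − 395 = 142 ms over log₂(6) = 2.5850 bits.
b = 142 / 2.5850 = 54.933 ms/bit, so 1/b = 18.204 bits/s.

18.20 bits/s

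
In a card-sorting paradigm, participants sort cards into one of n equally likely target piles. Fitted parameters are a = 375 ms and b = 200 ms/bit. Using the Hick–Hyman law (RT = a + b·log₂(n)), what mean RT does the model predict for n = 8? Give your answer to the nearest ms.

975 ms

log₂(8) = 3 bits, so RT = 375 + 200 × 3 ≈ 975.000 ms.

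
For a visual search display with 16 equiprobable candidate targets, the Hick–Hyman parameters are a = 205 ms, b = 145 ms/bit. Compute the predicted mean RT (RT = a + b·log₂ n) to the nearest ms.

log₂(16) = 4 bits, so RT = 205 + 145 × 4 ≈ 785.000 ms.

785 ms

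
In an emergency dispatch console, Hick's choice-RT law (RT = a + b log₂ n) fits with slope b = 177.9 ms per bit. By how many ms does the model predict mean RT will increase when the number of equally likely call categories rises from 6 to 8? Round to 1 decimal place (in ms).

ΔRT = (a + b log₂ n₂) − (a + b log₂ n₁) = b·(log₂ n₂ − log₂ n₁).
log₂(8) − log₂(6) = 3 − 2.5850 = 0.4150.
ΔRT = 177.9 × 0.4150 = 73.835 ms.

73.8 ms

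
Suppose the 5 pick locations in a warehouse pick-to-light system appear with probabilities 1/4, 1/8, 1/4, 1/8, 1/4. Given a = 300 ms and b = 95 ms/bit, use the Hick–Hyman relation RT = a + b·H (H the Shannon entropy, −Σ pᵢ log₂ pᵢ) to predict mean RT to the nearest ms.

H = −Σ pᵢ log₂ pᵢ = 0.25·2 + 0.125·3 + 0.25·2 + 0.125·3 + 0.25·2 = 2.250 bits.
RT = 300 + 95 × 2.250 = 513.75 ms.

514 ms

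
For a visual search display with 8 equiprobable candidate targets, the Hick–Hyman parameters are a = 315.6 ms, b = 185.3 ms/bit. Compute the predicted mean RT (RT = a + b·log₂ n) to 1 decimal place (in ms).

871.5 ms

log₂(8) = 3 bits, so RT = 315.6 + 185.3 × 3 ≈ 871.500 ms.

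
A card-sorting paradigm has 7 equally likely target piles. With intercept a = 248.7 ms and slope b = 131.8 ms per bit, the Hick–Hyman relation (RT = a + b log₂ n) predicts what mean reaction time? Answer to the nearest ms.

619 ms

log₂(7) = 2.8074 bits, so RT = 248.7 + 131.8 × 2.8074 ≈ 618.709 ms.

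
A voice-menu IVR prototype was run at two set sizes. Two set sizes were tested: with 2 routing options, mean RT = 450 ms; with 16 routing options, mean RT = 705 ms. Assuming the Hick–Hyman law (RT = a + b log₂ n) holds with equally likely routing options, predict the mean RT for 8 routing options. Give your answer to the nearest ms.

620 ms

Fit slope and intercept:
  b = (705 − 450) / (log₂ 16 − log₂ 2) = 255 / (4 − 1) = 85 ms/bit
  a = 450 − 85 × 1 = 365 ms
Then RT(8) = 365 + 85 × log₂ 8 = 365 + 85 × 3 ≈ 620.000 ms.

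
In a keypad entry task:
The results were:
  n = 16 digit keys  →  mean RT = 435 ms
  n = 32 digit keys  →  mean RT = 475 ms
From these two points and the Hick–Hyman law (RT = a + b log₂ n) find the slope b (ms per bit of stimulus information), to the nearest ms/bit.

40 ms/bit

b = (RT₂ − RT₁)/(log₂ n₂ − log₂ n₁) = (475 − 435)/(5 − 4) = 40 ms/bit.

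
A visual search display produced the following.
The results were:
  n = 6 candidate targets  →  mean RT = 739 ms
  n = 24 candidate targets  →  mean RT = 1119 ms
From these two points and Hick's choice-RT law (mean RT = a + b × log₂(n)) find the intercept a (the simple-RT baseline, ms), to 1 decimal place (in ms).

247.9 ms

b = (RT₂ − RT₁)/(log₂ n₂ − log₂ n₁) = (1119 − 739)/(4.5850 − 2.5850) = 190.000 ms/bit.
a = RT₁ − b·log₂ n₁ = 739 − 190.000 × 2.5850 = 247.857 ms.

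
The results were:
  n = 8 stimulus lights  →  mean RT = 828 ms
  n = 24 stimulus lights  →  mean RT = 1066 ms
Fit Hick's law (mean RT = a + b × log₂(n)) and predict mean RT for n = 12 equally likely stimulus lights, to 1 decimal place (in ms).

Solve the two-equation system in a and b:
  b = (1066 − 828) / (log₂ 24 − log₂ 8) = 238 / (4.5850 − 3) = 150.161 ms/bit
  a = 828 − 150.161 × 3 = 377.516 ms
Then RT(12) = 377.516 + 150.161 × log₂ 12 = 377.516 + 150.161 × 3.5850 ≈ 915.839 ms.

915.8 ms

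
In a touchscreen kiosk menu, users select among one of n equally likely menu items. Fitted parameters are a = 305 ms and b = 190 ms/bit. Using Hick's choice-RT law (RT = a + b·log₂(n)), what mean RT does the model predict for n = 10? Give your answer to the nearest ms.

936 ms

log₂(10) = 3.3219 bits, so RT = 305 + 190 × 3.3219 ≈ 936.166 ms.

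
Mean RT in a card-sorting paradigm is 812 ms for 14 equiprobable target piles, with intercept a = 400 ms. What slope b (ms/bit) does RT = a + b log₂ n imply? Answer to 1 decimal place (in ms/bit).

108.2 ms/bit

14 alternatives carry log₂ 14 = 3.8074 bits; the choice cost is 812 − 400 = 412 ms, so b = 412/3.8074 = 108.212 ms/bit.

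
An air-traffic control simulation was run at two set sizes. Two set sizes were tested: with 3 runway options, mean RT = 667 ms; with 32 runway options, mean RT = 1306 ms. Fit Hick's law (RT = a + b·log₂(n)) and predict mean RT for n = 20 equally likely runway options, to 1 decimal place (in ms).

With log₂ n on the abscissa the relation is linear; from the two conditions:
  b = (1306 − 667) / (log₂ 32 − log₂ 3) = 639 / (5 − 1.5850) = 187.114 ms/bit
  a = 667 − 187.114 × 1.5850 = 370.432 ms
Then RT(20) = 370.432 + 187.114 × log₂ 20 = 370.432 + 187.114 × 4.3219 ≈ 1179.124 ms.

1179.1 ms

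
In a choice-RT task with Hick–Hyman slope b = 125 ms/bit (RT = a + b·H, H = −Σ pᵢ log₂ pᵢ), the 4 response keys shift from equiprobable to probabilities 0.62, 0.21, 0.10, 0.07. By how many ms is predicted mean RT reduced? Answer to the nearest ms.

62 ms

Equiprobable entropy H₀ = log₂ 4 = 2.0000 bits.
Skewed entropy H = −Σ pᵢ log₂ pᵢ = 1.5012 bits.
ΔRT = b·(H₀ − H) = 125 × 0.4988 = 62.35 ms.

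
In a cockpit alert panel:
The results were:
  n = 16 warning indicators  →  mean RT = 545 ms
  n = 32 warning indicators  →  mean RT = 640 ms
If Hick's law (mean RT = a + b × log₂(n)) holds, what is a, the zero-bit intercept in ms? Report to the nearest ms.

165 ms

The slope on a log₂ axis is (640 − 545) / (5 − 4) = 95 ms/bit.
a = RT₁ − b·log₂ n₁ = 545 − 95 × 4 = 165.000 ms.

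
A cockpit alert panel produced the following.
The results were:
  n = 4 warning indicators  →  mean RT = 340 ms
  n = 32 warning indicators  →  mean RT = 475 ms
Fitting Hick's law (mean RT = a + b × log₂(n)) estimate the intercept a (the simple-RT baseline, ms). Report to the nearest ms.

250 ms

b = (RT₂ − RT₁)/(log₂ n₂ − log₂ n₁) = (475 − 340)/(5 − 2) = 45 ms/bit.
a = RT₁ − b·log₂ n₁ = 340 − 45 × 2 = 250.000 ms.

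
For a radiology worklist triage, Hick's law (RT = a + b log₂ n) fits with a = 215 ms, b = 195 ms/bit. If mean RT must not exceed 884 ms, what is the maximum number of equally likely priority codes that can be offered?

195·log₂ n ≤ 884 − 215 = 669, giving log₂ n ≤ 3.4308 and n ≤ 10.784. The largest whole number is 10.

10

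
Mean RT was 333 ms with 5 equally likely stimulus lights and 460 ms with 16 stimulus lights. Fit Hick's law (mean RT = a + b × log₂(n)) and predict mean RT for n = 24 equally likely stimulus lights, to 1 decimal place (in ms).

504.3 ms

Solve the two-equation system in a and b:
  b = (460 − 333) / (log₂ 16 − log₂ 5) = 127 / (4 − 2.3219) = 75.682 ms/bit
  a = 333 − 75.682 × 2.3219 = 157.272 ms
Then RT(24) = 157.272 + 75.682 × log₂ 24 = 157.272 + 75.682 × 4.5850 ≈ 504.271 ms.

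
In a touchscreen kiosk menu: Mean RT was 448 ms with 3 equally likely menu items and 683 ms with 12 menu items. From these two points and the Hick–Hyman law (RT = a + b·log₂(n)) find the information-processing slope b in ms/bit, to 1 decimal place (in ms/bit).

The slope on a log₂ axis is (683 − 448) / (3.5850 − 1.5850) = 117.500 ms/bit.

117.5 ms/bit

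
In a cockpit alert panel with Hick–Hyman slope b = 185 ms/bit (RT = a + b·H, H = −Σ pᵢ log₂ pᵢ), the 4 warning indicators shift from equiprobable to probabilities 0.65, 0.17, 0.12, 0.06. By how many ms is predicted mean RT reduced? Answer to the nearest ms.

102 ms

Equiprobable entropy H₀ = log₂ 4 = 2.0000 bits.
Skewed entropy H = −Σ pᵢ log₂ pᵢ = 1.4492 bits.
ΔRT = b·(H₀ − H) = 185 × 0.5508 = 101.91 ms.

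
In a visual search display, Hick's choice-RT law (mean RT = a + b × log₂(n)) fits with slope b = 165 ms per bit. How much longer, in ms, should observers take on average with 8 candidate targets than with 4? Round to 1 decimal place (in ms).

165.0 ms

ΔRT = (a + b log₂ n₂) − (a + b log₂ n₁) = b·(log₂ n₂ − log₂ n₁).
log₂(8) − log₂(4) = log₂(8/4) = log₂(2) = 1.
ΔRT = 165 × 1.0000 = 165.000 ms.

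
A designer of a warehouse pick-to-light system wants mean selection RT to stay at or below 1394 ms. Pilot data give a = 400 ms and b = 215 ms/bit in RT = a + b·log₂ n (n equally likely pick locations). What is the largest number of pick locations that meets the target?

24

Information budget: (1394 − 400)/215 = 4.6233 bits, so n ≤ 2^4.6233 = 24.646 → at most 24.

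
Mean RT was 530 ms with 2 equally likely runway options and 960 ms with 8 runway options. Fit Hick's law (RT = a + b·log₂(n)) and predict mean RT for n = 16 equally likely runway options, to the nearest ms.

1175 ms

Fit slope and intercept:
  b = (960 − 530) / (log₂ 8 − log₂ 2) = 430 / (3 − 1) = 215 ms/bit
  a = 530 − 215 × 1 = 315 ms
Then RT(16) = 315 + 215 × log₂ 16 = 315 + 215 × 4 ≈ 1175.000 ms.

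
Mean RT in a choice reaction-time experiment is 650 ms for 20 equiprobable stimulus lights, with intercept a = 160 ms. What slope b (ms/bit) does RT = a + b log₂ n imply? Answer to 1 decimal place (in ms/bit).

b = (650 − 160) / log₂(20) = 490 / 4.3219 = 113.375 ms/bit.

113.4 ms/bit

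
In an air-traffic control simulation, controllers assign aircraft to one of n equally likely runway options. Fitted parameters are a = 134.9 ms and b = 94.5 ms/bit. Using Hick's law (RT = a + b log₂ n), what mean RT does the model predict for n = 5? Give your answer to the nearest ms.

log₂(5) = 2.3219 bits, so RT = 134.9 + 94.5 × 2.3219 ≈ 354.322 ms.

354 ms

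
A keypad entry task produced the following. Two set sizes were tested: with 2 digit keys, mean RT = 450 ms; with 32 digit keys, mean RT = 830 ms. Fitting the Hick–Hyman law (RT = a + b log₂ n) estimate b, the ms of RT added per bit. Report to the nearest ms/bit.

b = (RT₂ − RT₁)/(log₂ n₂ − log₂ n₁) = (830 − 450)/(5 − 1) = 95 ms/bit.

95 ms/bit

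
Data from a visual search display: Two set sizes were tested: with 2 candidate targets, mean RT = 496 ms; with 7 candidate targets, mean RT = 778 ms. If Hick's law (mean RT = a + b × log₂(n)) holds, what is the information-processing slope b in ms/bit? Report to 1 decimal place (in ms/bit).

156.0 ms/bit

Slope: b = (778 − 496) / (log₂ 7 − log₂ 2) = 282/1.8074 = 156.029 ms/bit.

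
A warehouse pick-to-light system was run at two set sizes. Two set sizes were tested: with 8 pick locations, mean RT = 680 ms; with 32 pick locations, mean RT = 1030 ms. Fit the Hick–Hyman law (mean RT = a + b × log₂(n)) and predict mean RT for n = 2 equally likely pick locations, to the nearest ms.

With log₂ n on the abscissa the relation is linear; from the two conditions:
  b = (1030 − 680) / (log₂ 32 − log₂ 8) = 350 / (5 − 3) = 175 ms/bit
  a = 680 − 175 × 3 = 155 ms
Then RT(2) = 155 + 175 × log₂ 2 = 155 + 175 × 1 ≈ 330.000 ms.

330 ms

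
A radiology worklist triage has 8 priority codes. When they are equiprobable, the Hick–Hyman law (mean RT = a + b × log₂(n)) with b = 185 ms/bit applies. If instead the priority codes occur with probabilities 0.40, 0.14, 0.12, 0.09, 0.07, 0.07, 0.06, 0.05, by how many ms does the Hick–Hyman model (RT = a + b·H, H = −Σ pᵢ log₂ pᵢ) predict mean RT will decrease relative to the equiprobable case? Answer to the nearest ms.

74 ms

The RT saving is b·ΔH. Equiprobable H₀ = log₂(8) = 3.0000 bits; with the given probabilities H = 2.6023 bits.
b·(H₀ − H) = 185 × (3.0000 − 2.6023) = 73.57 ms.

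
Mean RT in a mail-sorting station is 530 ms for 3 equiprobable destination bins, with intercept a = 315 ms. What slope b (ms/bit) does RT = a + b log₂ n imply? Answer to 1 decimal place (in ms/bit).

135.6 ms/bit

b = (530 − 315) / log₂(3) = 215 / 1.5850 = 135.650 ms/bit.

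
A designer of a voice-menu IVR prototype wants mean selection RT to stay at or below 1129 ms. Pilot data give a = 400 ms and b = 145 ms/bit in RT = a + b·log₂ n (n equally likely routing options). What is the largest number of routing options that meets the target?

145·log₂ n ≤ 1129 − 400 = 729, giving log₂ n ≤ 5.0276 and n ≤ 32.618. The largest whole number is 32.

32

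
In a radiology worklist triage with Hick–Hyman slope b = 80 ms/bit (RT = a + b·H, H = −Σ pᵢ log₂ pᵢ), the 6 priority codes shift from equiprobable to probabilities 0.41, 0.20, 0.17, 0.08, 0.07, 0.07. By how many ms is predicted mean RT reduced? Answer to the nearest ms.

26 ms

Equiprobable entropy H₀ = log₂ 6 = 2.5850 bits.
Skewed entropy H = −Σ pᵢ log₂ pᵢ = 2.2550 bits.
ΔRT = b·(H₀ − H) = 80 × 0.3300 = 26.40 ms.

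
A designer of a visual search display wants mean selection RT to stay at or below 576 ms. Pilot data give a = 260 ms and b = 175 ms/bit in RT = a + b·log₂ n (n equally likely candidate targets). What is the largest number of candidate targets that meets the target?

175·log₂ n ≤ 576 − 260 = 316, giving log₂ n ≤ 1.8057 and n ≤ 3.496. The largest whole number is 3.

3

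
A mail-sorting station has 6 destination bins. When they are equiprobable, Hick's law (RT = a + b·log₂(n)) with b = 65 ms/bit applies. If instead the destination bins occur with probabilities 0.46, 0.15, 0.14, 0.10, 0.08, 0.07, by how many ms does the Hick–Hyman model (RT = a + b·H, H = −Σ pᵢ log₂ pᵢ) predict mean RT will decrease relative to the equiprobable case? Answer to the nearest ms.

24 ms

The RT saving is b·ΔH. Equiprobable H₀ = log₂(6) = 2.5850 bits; with the given probabilities H = 2.2152 bits.
b·(H₀ − H) = 65 × (2.5850 − 2.2152) = 24.03 ms.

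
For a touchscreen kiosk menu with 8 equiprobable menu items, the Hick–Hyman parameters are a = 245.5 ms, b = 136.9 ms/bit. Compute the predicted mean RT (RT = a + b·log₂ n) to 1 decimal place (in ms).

656.2 ms

log₂(8) = 3 bits, so RT = 245.5 + 136.9 × 3 ≈ 656.200 ms.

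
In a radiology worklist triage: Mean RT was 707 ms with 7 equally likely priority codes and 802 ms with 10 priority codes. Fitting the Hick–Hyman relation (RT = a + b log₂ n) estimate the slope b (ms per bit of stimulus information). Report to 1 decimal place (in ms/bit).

Slope: b = (802 − 707) / (log₂ 10 − log₂ 7) = 95/0.5146 = 184.619 ms/bit.

184.6 ms/bit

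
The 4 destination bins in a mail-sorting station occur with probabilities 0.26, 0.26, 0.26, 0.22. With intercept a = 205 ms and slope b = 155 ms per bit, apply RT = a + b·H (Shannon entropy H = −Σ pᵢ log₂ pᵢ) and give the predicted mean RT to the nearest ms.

H = 0.26·log₂(1/0.26) + 0.26·log₂(1/0.26) + 0.26·log₂(1/0.26) + 0.22·log₂(1/0.22) = 1.9964 bits.
RT = 205 + 155 × 1.9964 = 514.45 ms.

514 ms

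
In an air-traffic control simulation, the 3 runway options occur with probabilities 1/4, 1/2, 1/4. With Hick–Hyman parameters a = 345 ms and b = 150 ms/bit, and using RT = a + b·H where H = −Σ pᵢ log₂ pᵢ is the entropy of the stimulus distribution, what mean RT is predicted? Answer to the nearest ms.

Each term −pᵢ log₂ pᵢ: 0.25·2 + 0.5·1 + 0.25·2; summed, H = 1.500 bits.
Mean RT = a + bH = 345 + 150·1.500 = 570.00 ms.

570 ms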